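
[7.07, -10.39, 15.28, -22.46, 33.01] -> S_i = 7.07*(-1.47)^i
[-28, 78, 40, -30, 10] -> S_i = Random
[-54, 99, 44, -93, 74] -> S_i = Random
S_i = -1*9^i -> [-1, -9, -81, -729, -6561]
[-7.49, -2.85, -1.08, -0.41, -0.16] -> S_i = -7.49*0.38^i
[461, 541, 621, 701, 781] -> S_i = 461 + 80*i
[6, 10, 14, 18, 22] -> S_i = 6 + 4*i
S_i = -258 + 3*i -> [-258, -255, -252, -249, -246]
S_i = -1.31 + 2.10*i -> [-1.31, 0.79, 2.89, 4.99, 7.09]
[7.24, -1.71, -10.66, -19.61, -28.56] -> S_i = 7.24 + -8.95*i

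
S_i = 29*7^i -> [29, 203, 1421, 9947, 69629]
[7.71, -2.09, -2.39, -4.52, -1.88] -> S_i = Random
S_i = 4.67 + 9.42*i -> [4.67, 14.09, 23.51, 32.93, 42.35]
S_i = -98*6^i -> [-98, -588, -3528, -21168, -127008]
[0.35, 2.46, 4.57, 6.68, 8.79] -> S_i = 0.35 + 2.11*i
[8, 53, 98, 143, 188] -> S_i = 8 + 45*i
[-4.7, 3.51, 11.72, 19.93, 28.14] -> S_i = -4.70 + 8.21*i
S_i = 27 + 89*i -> [27, 116, 205, 294, 383]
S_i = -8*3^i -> [-8, -24, -72, -216, -648]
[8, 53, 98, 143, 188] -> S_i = 8 + 45*i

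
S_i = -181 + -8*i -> [-181, -189, -197, -205, -213]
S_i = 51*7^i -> [51, 357, 2499, 17493, 122451]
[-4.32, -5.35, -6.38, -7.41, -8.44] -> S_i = -4.32 + -1.03*i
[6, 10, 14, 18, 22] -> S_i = 6 + 4*i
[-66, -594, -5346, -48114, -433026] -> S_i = -66*9^i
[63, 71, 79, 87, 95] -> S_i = 63 + 8*i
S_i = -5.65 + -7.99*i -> [-5.65, -13.64, -21.63, -29.62, -37.61]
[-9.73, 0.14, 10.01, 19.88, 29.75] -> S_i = -9.73 + 9.87*i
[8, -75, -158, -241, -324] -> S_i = 8 + -83*i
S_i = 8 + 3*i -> [8, 11, 14, 17, 20]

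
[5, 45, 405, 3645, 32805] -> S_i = 5*9^i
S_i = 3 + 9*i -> [3, 12, 21, 30, 39]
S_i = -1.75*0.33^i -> [-1.75, -0.58, -0.19, -0.06, -0.02]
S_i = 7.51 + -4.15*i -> [7.51, 3.36, -0.79, -4.94, -9.09]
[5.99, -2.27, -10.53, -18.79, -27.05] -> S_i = 5.99 + -8.26*i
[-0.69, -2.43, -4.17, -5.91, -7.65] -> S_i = -0.69 + -1.74*i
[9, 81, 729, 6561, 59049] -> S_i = 9*9^i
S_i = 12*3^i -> [12, 36, 108, 324, 972]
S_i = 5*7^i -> [5, 35, 245, 1715, 12005]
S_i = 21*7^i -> [21, 147, 1029, 7203, 50421]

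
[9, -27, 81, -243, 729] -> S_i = 9*-3^i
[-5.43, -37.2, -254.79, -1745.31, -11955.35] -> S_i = -5.43*6.85^i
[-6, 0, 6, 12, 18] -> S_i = -6 + 6*i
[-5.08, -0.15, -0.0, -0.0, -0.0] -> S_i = -5.08*0.03^i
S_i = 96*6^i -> [96, 576, 3456, 20736, 124416]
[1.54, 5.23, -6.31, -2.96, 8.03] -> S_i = Random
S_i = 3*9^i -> [3, 27, 243, 2187, 19683]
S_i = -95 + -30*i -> [-95, -125, -155, -185, -215]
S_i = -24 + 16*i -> [-24, -8, 8, 24, 40]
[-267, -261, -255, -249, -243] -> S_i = -267 + 6*i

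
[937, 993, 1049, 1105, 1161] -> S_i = 937 + 56*i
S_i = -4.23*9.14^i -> [-4.23, -38.66, -353.37, -3229.82, -29520.6]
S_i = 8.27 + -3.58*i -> [8.27, 4.69, 1.11, -2.47, -6.05]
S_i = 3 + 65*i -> [3, 68, 133, 198, 263]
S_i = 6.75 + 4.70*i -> [6.75, 11.45, 16.15, 20.85, 25.55]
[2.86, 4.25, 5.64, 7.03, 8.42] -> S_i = 2.86 + 1.39*i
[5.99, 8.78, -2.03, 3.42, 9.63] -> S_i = Random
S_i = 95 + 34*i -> [95, 129, 163, 197, 231]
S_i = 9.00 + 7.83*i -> [9.0, 16.83, 24.66, 32.49, 40.32]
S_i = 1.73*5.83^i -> [1.73, 10.09, 58.8, 342.81, 1998.57]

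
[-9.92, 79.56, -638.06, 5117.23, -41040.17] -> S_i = -9.92*(-8.02)^i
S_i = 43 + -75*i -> [43, -32, -107, -182, -257]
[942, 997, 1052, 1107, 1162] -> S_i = 942 + 55*i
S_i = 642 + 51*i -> [642, 693, 744, 795, 846]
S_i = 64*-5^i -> [64, -320, 1600, -8000, 40000]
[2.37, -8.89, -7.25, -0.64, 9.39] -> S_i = Random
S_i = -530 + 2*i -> [-530, -528, -526, -524, -522]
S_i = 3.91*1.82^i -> [3.91, 7.12, 12.95, 23.57, 42.9]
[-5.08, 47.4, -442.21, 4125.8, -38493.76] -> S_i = -5.08*(-9.33)^i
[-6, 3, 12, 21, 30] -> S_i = -6 + 9*i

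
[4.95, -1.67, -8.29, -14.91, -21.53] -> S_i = 4.95 + -6.62*i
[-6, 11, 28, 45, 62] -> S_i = -6 + 17*i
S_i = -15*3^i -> [-15, -45, -135, -405, -1215]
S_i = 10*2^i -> [10, 20, 40, 80, 160]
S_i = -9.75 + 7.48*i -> [-9.75, -2.27, 5.21, 12.69, 20.17]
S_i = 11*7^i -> [11, 77, 539, 3773, 26411]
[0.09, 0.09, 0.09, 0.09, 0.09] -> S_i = 0.09*0.99^i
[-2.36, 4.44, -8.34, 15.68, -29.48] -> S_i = -2.36*(-1.88)^i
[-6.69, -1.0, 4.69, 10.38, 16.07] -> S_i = -6.69 + 5.69*i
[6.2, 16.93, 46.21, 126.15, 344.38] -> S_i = 6.20*2.73^i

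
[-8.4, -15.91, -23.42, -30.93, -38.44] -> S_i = -8.40 + -7.51*i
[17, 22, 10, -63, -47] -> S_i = Random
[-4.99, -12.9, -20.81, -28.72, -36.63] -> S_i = -4.99 + -7.91*i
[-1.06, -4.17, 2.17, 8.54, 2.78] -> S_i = Random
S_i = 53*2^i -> [53, 106, 212, 424, 848]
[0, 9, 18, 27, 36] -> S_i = 0 + 9*i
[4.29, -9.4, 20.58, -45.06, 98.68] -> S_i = 4.29*(-2.19)^i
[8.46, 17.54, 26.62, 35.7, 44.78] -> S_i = 8.46 + 9.08*i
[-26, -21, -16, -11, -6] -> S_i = -26 + 5*i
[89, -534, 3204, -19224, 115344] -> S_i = 89*-6^i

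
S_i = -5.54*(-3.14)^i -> [-5.54, 17.4, -54.62, 171.51, -538.55]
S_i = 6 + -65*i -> [6, -59, -124, -189, -254]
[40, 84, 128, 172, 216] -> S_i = 40 + 44*i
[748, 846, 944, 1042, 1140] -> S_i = 748 + 98*i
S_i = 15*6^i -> [15, 90, 540, 3240, 19440]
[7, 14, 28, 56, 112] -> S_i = 7*2^i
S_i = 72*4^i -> [72, 288, 1152, 4608, 18432]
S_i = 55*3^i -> [55, 165, 495, 1485, 4455]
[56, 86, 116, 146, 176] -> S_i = 56 + 30*i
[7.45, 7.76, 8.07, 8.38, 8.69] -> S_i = 7.45 + 0.31*i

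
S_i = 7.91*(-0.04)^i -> [7.91, -0.32, 0.01, -0.0, 0.0]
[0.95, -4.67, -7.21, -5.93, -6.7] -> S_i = Random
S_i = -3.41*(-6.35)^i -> [-3.41, 21.65, -137.5, 873.12, -5544.33]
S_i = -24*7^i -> [-24, -168, -1176, -8232, -57624]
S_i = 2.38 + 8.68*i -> [2.38, 11.06, 19.74, 28.42, 37.1]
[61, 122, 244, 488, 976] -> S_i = 61*2^i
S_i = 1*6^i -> [1, 6, 36, 216, 1296]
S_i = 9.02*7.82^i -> [9.02, 70.54, 551.59, 4313.47, 33731.34]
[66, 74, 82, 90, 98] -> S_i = 66 + 8*i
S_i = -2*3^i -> [-2, -6, -18, -54, -162]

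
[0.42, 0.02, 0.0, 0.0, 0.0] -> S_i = 0.42*0.04^i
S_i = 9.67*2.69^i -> [9.67, 26.01, 69.97, 188.23, 506.33]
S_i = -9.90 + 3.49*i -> [-9.9, -6.41, -2.92, 0.57, 4.06]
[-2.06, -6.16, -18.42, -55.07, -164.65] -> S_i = -2.06*2.99^i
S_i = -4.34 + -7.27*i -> [-4.34, -11.61, -18.88, -26.15, -33.42]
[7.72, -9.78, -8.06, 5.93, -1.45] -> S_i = Random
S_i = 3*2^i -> [3, 6, 12, 24, 48]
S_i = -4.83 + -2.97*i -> [-4.83, -7.8, -10.77, -13.74, -16.71]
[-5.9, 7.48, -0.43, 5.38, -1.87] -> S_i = Random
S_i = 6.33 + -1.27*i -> [6.33, 5.06, 3.79, 2.52, 1.25]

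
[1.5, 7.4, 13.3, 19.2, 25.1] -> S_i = 1.50 + 5.90*i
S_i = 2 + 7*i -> [2, 9, 16, 23, 30]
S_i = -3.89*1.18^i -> [-3.89, -4.59, -5.42, -6.39, -7.54]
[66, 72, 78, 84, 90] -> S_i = 66 + 6*i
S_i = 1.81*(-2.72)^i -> [1.81, -4.92, 13.39, -36.42, 99.07]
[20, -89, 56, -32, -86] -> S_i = Random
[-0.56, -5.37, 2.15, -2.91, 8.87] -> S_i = Random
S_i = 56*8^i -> [56, 448, 3584, 28672, 229376]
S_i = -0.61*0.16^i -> [-0.61, -0.1, -0.02, -0.0, -0.0]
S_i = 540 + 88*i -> [540, 628, 716, 804, 892]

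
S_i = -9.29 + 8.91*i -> [-9.29, -0.38, 8.53, 17.44, 26.35]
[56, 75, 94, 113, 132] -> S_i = 56 + 19*i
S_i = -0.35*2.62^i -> [-0.35, -0.92, -2.4, -6.29, -16.49]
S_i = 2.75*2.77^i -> [2.75, 7.62, 21.1, 58.45, 161.9]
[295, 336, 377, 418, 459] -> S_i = 295 + 41*i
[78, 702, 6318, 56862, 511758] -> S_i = 78*9^i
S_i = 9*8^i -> [9, 72, 576, 4608, 36864]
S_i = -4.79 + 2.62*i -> [-4.79, -2.17, 0.45, 3.07, 5.69]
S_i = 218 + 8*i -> [218, 226, 234, 242, 250]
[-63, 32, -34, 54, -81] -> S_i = Random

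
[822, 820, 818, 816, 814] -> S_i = 822 + -2*i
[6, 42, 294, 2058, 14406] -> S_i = 6*7^i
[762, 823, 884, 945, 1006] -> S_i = 762 + 61*i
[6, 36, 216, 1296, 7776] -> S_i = 6*6^i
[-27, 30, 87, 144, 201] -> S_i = -27 + 57*i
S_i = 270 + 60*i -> [270, 330, 390, 450, 510]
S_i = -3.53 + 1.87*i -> [-3.53, -1.66, 0.21, 2.08, 3.95]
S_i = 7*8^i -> [7, 56, 448, 3584, 28672]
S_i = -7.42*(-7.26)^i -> [-7.42, 53.87, -391.09, 2839.32, -20613.44]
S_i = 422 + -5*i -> [422, 417, 412, 407, 402]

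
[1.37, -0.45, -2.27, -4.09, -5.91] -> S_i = 1.37 + -1.82*i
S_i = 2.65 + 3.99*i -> [2.65, 6.64, 10.63, 14.62, 18.61]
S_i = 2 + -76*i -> [2, -74, -150, -226, -302]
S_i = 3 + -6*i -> [3, -3, -9, -15, -21]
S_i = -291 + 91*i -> [-291, -200, -109, -18, 73]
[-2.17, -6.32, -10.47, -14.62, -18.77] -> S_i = -2.17 + -4.15*i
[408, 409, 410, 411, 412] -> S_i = 408 + 1*i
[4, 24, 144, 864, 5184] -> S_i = 4*6^i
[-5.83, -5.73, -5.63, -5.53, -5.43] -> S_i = -5.83 + 0.10*i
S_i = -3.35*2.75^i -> [-3.35, -9.21, -25.33, -69.67, -191.59]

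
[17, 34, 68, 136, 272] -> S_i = 17*2^i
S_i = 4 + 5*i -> [4, 9, 14, 19, 24]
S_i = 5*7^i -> [5, 35, 245, 1715, 12005]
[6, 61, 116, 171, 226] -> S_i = 6 + 55*i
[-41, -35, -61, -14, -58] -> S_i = Random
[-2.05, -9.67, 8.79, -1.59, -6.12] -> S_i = Random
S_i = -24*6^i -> [-24, -144, -864, -5184, -31104]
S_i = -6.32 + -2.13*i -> [-6.32, -8.45, -10.58, -12.71, -14.84]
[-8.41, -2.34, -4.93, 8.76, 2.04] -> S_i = Random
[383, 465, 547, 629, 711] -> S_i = 383 + 82*i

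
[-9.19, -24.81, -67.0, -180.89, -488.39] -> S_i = -9.19*2.70^i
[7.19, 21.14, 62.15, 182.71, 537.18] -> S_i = 7.19*2.94^i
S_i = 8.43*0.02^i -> [8.43, 0.17, 0.0, 0.0, 0.0]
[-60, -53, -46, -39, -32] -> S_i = -60 + 7*i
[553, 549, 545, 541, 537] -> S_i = 553 + -4*i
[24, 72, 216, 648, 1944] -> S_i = 24*3^i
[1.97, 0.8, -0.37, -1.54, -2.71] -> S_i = 1.97 + -1.17*i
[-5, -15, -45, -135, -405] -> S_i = -5*3^i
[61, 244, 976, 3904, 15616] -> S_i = 61*4^i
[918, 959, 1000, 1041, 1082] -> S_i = 918 + 41*i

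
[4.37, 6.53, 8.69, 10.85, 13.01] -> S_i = 4.37 + 2.16*i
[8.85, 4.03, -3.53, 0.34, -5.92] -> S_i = Random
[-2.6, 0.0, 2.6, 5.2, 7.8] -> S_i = -2.60 + 2.60*i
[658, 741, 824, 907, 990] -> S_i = 658 + 83*i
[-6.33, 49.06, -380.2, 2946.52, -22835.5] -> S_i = -6.33*(-7.75)^i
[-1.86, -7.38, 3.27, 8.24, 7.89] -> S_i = Random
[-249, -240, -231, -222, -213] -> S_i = -249 + 9*i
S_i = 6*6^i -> [6, 36, 216, 1296, 7776]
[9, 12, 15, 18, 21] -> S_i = 9 + 3*i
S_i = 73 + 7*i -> [73, 80, 87, 94, 101]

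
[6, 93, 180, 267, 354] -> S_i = 6 + 87*i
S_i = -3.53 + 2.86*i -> [-3.53, -0.67, 2.19, 5.05, 7.91]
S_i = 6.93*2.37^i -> [6.93, 16.42, 38.93, 92.25, 218.64]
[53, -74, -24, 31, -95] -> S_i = Random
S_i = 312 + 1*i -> [312, 313, 314, 315, 316]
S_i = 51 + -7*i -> [51, 44, 37, 30, 23]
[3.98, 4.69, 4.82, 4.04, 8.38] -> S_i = Random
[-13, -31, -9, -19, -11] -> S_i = Random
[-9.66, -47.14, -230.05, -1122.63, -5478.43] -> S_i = -9.66*4.88^i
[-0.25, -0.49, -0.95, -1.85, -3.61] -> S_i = -0.25*1.95^i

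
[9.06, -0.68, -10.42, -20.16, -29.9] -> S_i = 9.06 + -9.74*i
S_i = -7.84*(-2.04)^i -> [-7.84, 15.99, -32.63, 66.56, -135.78]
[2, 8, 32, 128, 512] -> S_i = 2*4^i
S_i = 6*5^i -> [6, 30, 150, 750, 3750]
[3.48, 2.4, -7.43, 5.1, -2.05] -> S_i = Random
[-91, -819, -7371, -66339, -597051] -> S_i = -91*9^i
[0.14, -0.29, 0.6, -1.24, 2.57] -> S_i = 0.14*(-2.07)^i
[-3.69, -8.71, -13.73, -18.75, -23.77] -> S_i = -3.69 + -5.02*i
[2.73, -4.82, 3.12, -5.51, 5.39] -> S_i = Random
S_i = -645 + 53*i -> [-645, -592, -539, -486, -433]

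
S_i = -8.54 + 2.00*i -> [-8.54, -6.54, -4.54, -2.54, -0.54]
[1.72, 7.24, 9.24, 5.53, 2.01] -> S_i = Random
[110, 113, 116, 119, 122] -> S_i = 110 + 3*i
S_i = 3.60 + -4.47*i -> [3.6, -0.87, -5.34, -9.81, -14.28]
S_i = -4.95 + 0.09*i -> [-4.95, -4.86, -4.77, -4.68, -4.59]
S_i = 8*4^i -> [8, 32, 128, 512, 2048]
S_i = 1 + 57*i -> [1, 58, 115, 172, 229]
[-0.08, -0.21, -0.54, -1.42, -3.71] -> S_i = -0.08*2.61^i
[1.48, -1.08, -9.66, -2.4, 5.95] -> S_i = Random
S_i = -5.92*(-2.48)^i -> [-5.92, 14.68, -36.41, 90.3, -223.94]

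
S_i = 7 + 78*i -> [7, 85, 163, 241, 319]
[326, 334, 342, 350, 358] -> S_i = 326 + 8*i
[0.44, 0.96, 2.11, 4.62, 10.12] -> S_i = 0.44*2.19^i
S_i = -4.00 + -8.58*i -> [-4.0, -12.58, -21.16, -29.74, -38.32]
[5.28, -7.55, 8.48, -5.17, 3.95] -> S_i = Random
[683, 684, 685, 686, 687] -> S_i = 683 + 1*i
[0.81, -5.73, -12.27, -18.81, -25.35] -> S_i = 0.81 + -6.54*i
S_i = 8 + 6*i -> [8, 14, 20, 26, 32]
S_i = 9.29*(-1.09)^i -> [9.29, -10.13, 11.04, -12.03, 13.11]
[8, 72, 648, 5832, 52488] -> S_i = 8*9^i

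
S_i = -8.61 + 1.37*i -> [-8.61, -7.24, -5.87, -4.5, -3.13]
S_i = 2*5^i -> [2, 10, 50, 250, 1250]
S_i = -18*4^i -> [-18, -72, -288, -1152, -4608]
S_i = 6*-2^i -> [6, -12, 24, -48, 96]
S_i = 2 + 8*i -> [2, 10, 18, 26, 34]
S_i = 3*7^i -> [3, 21, 147, 1029, 7203]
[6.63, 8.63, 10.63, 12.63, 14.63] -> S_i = 6.63 + 2.00*i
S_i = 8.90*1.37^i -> [8.9, 12.19, 16.7, 22.89, 31.35]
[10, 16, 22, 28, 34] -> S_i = 10 + 6*i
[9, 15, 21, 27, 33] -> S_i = 9 + 6*i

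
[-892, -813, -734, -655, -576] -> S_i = -892 + 79*i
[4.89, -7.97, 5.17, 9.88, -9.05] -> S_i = Random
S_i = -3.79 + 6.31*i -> [-3.79, 2.52, 8.83, 15.14, 21.45]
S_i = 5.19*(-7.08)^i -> [5.19, -36.75, 260.16, -1841.9, 13040.68]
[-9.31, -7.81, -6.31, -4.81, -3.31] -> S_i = -9.31 + 1.50*i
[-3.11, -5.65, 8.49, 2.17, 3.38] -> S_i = Random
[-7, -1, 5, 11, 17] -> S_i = -7 + 6*i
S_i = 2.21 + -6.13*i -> [2.21, -3.92, -10.05, -16.18, -22.31]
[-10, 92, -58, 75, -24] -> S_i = Random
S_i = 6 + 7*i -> [6, 13, 20, 27, 34]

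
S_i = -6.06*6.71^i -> [-6.06, -40.66, -272.85, -1830.8, -12284.65]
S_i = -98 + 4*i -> [-98, -94, -90, -86, -82]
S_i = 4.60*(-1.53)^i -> [4.6, -7.04, 10.77, -16.48, 25.21]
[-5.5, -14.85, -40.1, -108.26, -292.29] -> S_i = -5.50*2.70^i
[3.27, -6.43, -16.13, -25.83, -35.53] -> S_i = 3.27 + -9.70*i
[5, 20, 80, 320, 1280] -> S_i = 5*4^i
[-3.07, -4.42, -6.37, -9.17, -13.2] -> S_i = -3.07*1.44^i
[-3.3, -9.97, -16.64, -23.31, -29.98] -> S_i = -3.30 + -6.67*i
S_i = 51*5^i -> [51, 255, 1275, 6375, 31875]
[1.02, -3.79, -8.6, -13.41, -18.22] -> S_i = 1.02 + -4.81*i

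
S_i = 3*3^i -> [3, 9, 27, 81, 243]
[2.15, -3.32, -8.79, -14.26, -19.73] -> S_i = 2.15 + -5.47*i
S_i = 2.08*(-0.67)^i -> [2.08, -1.39, 0.93, -0.63, 0.42]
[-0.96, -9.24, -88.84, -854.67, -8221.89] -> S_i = -0.96*9.62^i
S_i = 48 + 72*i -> [48, 120, 192, 264, 336]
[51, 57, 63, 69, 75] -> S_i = 51 + 6*i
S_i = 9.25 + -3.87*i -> [9.25, 5.38, 1.51, -2.36, -6.23]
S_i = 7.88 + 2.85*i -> [7.88, 10.73, 13.58, 16.43, 19.28]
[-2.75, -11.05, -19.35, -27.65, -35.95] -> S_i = -2.75 + -8.30*i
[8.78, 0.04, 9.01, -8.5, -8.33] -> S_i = Random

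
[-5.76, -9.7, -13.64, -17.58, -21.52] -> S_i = -5.76 + -3.94*i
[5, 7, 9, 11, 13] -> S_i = 5 + 2*i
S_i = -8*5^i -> [-8, -40, -200, -1000, -5000]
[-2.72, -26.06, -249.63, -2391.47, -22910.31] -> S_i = -2.72*9.58^i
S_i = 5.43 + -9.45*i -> [5.43, -4.02, -13.47, -22.92, -32.37]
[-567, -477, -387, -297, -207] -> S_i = -567 + 90*i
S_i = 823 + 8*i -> [823, 831, 839, 847, 855]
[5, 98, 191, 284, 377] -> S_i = 5 + 93*i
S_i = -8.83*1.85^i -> [-8.83, -16.34, -30.22, -55.91, -103.43]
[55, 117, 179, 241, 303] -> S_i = 55 + 62*i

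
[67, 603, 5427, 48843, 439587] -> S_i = 67*9^i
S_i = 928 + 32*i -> [928, 960, 992, 1024, 1056]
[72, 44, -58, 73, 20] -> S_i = Random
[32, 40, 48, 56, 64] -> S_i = 32 + 8*i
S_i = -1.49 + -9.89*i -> [-1.49, -11.38, -21.27, -31.16, -41.05]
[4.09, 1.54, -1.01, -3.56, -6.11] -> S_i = 4.09 + -2.55*i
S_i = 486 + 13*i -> [486, 499, 512, 525, 538]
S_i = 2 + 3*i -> [2, 5, 8, 11, 14]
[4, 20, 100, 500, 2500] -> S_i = 4*5^i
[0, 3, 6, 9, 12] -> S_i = 0 + 3*i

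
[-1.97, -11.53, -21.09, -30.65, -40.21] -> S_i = -1.97 + -9.56*i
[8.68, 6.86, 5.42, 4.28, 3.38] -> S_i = 8.68*0.79^i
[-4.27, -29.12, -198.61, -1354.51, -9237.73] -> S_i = -4.27*6.82^i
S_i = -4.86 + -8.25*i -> [-4.86, -13.11, -21.36, -29.61, -37.86]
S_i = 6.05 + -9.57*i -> [6.05, -3.52, -13.09, -22.66, -32.23]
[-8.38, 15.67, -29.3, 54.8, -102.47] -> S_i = -8.38*(-1.87)^i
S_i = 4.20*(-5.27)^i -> [4.2, -22.13, 116.65, -614.73, 3239.6]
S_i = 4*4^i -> [4, 16, 64, 256, 1024]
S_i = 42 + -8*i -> [42, 34, 26, 18, 10]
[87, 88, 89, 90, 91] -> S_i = 87 + 1*i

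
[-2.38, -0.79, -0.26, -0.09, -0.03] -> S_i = -2.38*0.33^i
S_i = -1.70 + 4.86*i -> [-1.7, 3.16, 8.02, 12.88, 17.74]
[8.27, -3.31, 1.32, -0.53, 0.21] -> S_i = 8.27*(-0.40)^i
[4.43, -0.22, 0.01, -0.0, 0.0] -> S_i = 4.43*(-0.05)^i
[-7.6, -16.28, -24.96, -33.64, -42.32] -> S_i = -7.60 + -8.68*i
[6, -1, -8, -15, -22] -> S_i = 6 + -7*i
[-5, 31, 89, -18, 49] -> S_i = Random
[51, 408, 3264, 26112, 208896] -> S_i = 51*8^i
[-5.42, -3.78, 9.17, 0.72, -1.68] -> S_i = Random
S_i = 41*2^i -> [41, 82, 164, 328, 656]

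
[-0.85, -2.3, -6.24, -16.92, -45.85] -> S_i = -0.85*2.71^i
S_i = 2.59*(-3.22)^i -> [2.59, -8.34, 26.85, -86.47, 278.43]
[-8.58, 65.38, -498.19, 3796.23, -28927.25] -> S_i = -8.58*(-7.62)^i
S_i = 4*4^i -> [4, 16, 64, 256, 1024]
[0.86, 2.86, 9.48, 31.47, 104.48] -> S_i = 0.86*3.32^i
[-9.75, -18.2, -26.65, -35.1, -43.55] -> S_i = -9.75 + -8.45*i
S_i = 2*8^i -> [2, 16, 128, 1024, 8192]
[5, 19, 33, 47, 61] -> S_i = 5 + 14*i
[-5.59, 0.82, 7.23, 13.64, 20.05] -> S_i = -5.59 + 6.41*i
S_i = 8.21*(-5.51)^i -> [8.21, -45.24, 249.26, -1373.4, 7567.45]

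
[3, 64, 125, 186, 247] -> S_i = 3 + 61*i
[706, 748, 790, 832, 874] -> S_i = 706 + 42*i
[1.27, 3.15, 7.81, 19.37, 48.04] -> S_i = 1.27*2.48^i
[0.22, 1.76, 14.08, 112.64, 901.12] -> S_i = 0.22*8.00^i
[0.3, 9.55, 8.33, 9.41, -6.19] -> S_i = Random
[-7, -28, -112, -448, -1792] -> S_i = -7*4^i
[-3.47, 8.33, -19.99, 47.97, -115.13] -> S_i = -3.47*(-2.40)^i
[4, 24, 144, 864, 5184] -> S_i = 4*6^i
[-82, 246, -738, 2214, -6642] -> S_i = -82*-3^i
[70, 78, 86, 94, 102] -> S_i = 70 + 8*i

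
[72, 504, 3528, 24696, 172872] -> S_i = 72*7^i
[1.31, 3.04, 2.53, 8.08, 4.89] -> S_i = Random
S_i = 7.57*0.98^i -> [7.57, 7.42, 7.27, 7.12, 6.98]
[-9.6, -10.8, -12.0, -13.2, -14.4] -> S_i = -9.60 + -1.20*i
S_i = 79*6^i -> [79, 474, 2844, 17064, 102384]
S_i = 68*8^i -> [68, 544, 4352, 34816, 278528]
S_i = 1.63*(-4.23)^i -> [1.63, -6.89, 29.17, -123.37, 521.85]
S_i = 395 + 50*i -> [395, 445, 495, 545, 595]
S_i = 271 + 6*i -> [271, 277, 283, 289, 295]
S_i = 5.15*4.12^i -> [5.15, 21.22, 87.42, 360.16, 1483.87]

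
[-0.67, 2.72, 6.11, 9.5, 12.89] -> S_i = -0.67 + 3.39*i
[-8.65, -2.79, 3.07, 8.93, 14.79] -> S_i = -8.65 + 5.86*i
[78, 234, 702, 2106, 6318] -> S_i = 78*3^i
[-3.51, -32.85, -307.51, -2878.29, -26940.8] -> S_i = -3.51*9.36^i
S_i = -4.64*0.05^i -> [-4.64, -0.23, -0.01, -0.0, -0.0]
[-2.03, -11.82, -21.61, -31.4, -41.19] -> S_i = -2.03 + -9.79*i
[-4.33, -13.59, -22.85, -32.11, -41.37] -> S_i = -4.33 + -9.26*i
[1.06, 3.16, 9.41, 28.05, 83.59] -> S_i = 1.06*2.98^i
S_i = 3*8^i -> [3, 24, 192, 1536, 12288]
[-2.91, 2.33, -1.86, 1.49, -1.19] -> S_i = -2.91*(-0.80)^i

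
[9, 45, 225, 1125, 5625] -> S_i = 9*5^i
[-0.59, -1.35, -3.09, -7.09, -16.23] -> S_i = -0.59*2.29^i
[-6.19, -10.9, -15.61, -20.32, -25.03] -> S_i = -6.19 + -4.71*i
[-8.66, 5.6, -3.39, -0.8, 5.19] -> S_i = Random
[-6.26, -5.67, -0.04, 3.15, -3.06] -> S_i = Random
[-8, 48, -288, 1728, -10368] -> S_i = -8*-6^i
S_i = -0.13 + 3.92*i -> [-0.13, 3.79, 7.71, 11.63, 15.55]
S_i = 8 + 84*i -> [8, 92, 176, 260, 344]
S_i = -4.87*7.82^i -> [-4.87, -38.08, -297.81, -2328.89, -18211.93]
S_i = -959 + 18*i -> [-959, -941, -923, -905, -887]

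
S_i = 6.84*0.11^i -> [6.84, 0.75, 0.08, 0.01, 0.0]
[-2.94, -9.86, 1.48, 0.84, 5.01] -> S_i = Random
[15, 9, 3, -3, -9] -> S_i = 15 + -6*i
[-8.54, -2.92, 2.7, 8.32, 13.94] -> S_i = -8.54 + 5.62*i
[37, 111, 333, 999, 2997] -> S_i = 37*3^i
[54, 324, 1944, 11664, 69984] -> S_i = 54*6^i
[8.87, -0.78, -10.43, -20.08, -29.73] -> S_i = 8.87 + -9.65*i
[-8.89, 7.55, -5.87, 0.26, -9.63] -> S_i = Random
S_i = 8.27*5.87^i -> [8.27, 48.54, 284.96, 1672.71, 9818.79]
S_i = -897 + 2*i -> [-897, -895, -893, -891, -889]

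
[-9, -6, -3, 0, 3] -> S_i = -9 + 3*i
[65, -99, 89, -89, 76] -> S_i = Random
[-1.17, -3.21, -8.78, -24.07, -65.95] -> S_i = -1.17*2.74^i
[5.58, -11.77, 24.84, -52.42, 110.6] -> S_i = 5.58*(-2.11)^i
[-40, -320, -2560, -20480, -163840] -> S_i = -40*8^i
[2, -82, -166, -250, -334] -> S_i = 2 + -84*i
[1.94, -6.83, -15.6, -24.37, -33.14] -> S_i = 1.94 + -8.77*i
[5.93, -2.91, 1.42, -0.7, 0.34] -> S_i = 5.93*(-0.49)^i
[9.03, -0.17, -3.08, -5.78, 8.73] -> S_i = Random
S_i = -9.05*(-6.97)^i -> [-9.05, 63.08, -439.66, 3064.41, -21358.94]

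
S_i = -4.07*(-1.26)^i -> [-4.07, 5.13, -6.46, 8.14, -10.26]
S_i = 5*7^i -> [5, 35, 245, 1715, 12005]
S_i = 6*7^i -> [6, 42, 294, 2058, 14406]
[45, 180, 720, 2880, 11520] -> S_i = 45*4^i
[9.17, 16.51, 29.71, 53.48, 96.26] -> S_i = 9.17*1.80^i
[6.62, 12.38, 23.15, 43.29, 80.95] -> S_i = 6.62*1.87^i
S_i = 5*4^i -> [5, 20, 80, 320, 1280]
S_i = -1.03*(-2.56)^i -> [-1.03, 2.64, -6.75, 17.28, -44.24]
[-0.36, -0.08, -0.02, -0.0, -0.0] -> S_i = -0.36*0.21^i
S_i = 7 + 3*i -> [7, 10, 13, 16, 19]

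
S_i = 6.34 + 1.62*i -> [6.34, 7.96, 9.58, 11.2, 12.82]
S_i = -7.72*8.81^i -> [-7.72, -68.01, -599.2, -5278.92, -46507.28]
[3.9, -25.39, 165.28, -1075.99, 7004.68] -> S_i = 3.90*(-6.51)^i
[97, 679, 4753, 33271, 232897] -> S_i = 97*7^i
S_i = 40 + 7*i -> [40, 47, 54, 61, 68]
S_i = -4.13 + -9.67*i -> [-4.13, -13.8, -23.47, -33.14, -42.81]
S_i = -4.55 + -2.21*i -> [-4.55, -6.76, -8.97, -11.18, -13.39]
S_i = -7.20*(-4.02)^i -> [-7.2, 28.94, -116.35, 467.75, -1880.34]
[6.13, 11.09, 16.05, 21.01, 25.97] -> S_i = 6.13 + 4.96*i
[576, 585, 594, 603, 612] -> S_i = 576 + 9*i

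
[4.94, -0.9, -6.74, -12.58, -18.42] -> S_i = 4.94 + -5.84*i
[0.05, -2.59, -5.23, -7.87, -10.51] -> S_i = 0.05 + -2.64*i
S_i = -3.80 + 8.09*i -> [-3.8, 4.29, 12.38, 20.47, 28.56]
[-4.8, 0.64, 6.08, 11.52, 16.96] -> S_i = -4.80 + 5.44*i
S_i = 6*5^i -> [6, 30, 150, 750, 3750]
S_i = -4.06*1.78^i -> [-4.06, -7.23, -12.86, -22.9, -40.76]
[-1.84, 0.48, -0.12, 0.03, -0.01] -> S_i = -1.84*(-0.26)^i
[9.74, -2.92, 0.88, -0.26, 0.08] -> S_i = 9.74*(-0.30)^i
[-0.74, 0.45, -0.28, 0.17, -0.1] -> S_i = -0.74*(-0.61)^i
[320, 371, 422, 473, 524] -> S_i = 320 + 51*i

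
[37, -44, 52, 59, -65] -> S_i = Random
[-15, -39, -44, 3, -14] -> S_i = Random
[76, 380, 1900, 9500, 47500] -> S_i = 76*5^i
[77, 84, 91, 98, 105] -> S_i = 77 + 7*i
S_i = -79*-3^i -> [-79, 237, -711, 2133, -6399]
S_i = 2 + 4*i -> [2, 6, 10, 14, 18]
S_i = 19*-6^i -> [19, -114, 684, -4104, 24624]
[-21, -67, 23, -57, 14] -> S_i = Random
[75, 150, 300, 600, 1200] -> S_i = 75*2^i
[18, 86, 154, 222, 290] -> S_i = 18 + 68*i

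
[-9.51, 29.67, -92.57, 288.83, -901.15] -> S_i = -9.51*(-3.12)^i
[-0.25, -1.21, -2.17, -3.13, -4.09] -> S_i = -0.25 + -0.96*i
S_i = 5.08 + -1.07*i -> [5.08, 4.01, 2.94, 1.87, 0.8]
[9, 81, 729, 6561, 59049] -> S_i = 9*9^i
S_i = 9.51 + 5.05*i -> [9.51, 14.56, 19.61, 24.66, 29.71]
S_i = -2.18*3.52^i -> [-2.18, -7.67, -27.01, -95.08, -334.68]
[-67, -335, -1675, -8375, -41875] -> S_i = -67*5^i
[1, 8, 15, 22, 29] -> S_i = 1 + 7*i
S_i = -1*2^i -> [-1, -2, -4, -8, -16]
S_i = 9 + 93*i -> [9, 102, 195, 288, 381]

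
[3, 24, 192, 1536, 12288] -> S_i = 3*8^i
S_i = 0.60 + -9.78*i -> [0.6, -9.18, -18.96, -28.74, -38.52]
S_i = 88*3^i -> [88, 264, 792, 2376, 7128]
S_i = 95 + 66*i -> [95, 161, 227, 293, 359]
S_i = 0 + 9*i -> [0, 9, 18, 27, 36]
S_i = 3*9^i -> [3, 27, 243, 2187, 19683]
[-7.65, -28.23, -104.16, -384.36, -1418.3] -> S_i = -7.65*3.69^i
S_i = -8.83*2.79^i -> [-8.83, -24.64, -68.73, -191.77, -535.03]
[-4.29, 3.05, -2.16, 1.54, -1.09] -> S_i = -4.29*(-0.71)^i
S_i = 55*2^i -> [55, 110, 220, 440, 880]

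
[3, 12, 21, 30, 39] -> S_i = 3 + 9*i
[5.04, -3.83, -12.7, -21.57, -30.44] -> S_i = 5.04 + -8.87*i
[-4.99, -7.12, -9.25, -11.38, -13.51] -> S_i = -4.99 + -2.13*i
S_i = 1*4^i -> [1, 4, 16, 64, 256]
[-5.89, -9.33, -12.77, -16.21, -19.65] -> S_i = -5.89 + -3.44*i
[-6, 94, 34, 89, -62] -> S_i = Random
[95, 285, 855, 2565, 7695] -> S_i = 95*3^i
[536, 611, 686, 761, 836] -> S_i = 536 + 75*i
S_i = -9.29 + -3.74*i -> [-9.29, -13.03, -16.77, -20.51, -24.25]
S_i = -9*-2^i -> [-9, 18, -36, 72, -144]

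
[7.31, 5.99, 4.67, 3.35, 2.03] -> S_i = 7.31 + -1.32*i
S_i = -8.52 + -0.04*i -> [-8.52, -8.56, -8.6, -8.64, -8.68]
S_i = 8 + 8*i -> [8, 16, 24, 32, 40]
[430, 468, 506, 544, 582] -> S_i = 430 + 38*i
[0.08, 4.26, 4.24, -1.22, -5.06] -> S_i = Random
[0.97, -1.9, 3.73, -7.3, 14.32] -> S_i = 0.97*(-1.96)^i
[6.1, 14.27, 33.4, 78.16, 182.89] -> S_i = 6.10*2.34^i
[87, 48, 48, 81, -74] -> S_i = Random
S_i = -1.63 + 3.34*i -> [-1.63, 1.71, 5.05, 8.39, 11.73]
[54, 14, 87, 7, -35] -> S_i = Random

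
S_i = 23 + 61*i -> [23, 84, 145, 206, 267]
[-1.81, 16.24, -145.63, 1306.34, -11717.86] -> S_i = -1.81*(-8.97)^i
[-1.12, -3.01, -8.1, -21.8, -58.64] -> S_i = -1.12*2.69^i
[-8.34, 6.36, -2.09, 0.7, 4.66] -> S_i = Random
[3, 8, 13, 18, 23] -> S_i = 3 + 5*i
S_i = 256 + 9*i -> [256, 265, 274, 283, 292]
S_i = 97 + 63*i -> [97, 160, 223, 286, 349]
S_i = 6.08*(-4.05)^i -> [6.08, -24.62, 99.73, -403.9, 1635.78]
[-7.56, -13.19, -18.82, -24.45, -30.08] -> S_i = -7.56 + -5.63*i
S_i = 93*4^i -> [93, 372, 1488, 5952, 23808]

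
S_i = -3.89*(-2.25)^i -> [-3.89, 8.75, -19.69, 44.31, -99.7]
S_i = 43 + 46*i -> [43, 89, 135, 181, 227]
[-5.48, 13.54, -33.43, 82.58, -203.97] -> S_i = -5.48*(-2.47)^i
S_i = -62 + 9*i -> [-62, -53, -44, -35, -26]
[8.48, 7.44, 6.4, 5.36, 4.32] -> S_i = 8.48 + -1.04*i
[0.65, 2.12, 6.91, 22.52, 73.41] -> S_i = 0.65*3.26^i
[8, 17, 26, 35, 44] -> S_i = 8 + 9*i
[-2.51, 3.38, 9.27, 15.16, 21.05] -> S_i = -2.51 + 5.89*i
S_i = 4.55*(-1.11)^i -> [4.55, -5.05, 5.61, -6.22, 6.91]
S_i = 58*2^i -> [58, 116, 232, 464, 928]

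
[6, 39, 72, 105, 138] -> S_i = 6 + 33*i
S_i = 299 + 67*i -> [299, 366, 433, 500, 567]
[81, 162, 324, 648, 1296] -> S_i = 81*2^i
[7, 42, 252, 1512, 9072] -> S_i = 7*6^i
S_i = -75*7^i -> [-75, -525, -3675, -25725, -180075]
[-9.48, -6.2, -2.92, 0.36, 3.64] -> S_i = -9.48 + 3.28*i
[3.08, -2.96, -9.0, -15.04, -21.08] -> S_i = 3.08 + -6.04*i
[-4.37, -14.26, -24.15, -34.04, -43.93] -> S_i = -4.37 + -9.89*i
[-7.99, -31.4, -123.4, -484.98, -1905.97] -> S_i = -7.99*3.93^i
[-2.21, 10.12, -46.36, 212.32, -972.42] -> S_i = -2.21*(-4.58)^i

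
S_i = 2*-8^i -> [2, -16, 128, -1024, 8192]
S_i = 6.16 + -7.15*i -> [6.16, -0.99, -8.14, -15.29, -22.44]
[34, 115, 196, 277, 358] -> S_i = 34 + 81*i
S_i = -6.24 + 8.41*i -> [-6.24, 2.17, 10.58, 18.99, 27.4]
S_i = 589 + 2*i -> [589, 591, 593, 595, 597]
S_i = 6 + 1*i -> [6, 7, 8, 9, 10]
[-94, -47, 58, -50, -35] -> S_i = Random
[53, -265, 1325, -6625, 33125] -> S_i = 53*-5^i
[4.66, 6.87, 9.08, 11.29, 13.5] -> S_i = 4.66 + 2.21*i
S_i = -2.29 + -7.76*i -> [-2.29, -10.05, -17.81, -25.57, -33.33]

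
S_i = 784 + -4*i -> [784, 780, 776, 772, 768]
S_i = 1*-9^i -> [1, -9, 81, -729, 6561]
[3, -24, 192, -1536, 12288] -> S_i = 3*-8^i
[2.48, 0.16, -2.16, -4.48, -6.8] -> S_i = 2.48 + -2.32*i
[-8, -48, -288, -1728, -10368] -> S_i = -8*6^i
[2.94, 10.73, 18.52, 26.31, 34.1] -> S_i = 2.94 + 7.79*i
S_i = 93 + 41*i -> [93, 134, 175, 216, 257]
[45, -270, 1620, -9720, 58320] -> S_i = 45*-6^i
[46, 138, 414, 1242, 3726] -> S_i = 46*3^i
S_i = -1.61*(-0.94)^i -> [-1.61, 1.51, -1.42, 1.34, -1.26]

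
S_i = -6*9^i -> [-6, -54, -486, -4374, -39366]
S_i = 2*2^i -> [2, 4, 8, 16, 32]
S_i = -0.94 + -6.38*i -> [-0.94, -7.32, -13.7, -20.08, -26.46]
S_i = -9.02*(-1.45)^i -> [-9.02, 13.08, -18.96, 27.5, -39.87]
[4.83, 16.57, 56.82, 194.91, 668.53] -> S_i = 4.83*3.43^i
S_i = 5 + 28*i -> [5, 33, 61, 89, 117]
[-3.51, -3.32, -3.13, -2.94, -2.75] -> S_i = -3.51 + 0.19*i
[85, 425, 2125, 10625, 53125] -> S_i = 85*5^i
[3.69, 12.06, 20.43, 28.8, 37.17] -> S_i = 3.69 + 8.37*i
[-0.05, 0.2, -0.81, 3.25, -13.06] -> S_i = -0.05*(-4.02)^i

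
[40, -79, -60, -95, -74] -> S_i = Random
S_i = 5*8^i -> [5, 40, 320, 2560, 20480]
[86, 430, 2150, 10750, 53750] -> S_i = 86*5^i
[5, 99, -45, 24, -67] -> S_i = Random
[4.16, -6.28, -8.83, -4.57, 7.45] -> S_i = Random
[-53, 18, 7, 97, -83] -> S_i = Random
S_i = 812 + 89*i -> [812, 901, 990, 1079, 1168]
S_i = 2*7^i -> [2, 14, 98, 686, 4802]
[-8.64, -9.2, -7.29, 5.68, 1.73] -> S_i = Random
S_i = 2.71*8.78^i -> [2.71, 23.79, 208.91, 1834.23, 16104.5]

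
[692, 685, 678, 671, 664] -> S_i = 692 + -7*i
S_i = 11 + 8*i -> [11, 19, 27, 35, 43]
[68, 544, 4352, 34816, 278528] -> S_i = 68*8^i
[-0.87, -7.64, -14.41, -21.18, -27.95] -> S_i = -0.87 + -6.77*i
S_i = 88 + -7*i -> [88, 81, 74, 67, 60]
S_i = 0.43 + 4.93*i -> [0.43, 5.36, 10.29, 15.22, 20.15]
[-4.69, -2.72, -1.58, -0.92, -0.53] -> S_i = -4.69*0.58^i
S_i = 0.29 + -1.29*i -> [0.29, -1.0, -2.29, -3.58, -4.87]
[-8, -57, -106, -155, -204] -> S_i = -8 + -49*i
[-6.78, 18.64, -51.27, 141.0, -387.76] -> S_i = -6.78*(-2.75)^i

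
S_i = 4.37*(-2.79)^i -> [4.37, -12.19, 34.02, -94.91, 264.79]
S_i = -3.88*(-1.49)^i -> [-3.88, 5.78, -8.61, 12.83, -19.12]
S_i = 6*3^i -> [6, 18, 54, 162, 486]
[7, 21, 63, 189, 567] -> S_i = 7*3^i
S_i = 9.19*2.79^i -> [9.19, 25.64, 71.54, 199.59, 556.84]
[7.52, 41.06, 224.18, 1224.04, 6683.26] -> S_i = 7.52*5.46^i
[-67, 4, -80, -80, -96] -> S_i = Random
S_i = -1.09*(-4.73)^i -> [-1.09, 5.16, -24.39, 115.35, -545.6]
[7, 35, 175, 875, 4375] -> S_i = 7*5^i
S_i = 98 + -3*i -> [98, 95, 92, 89, 86]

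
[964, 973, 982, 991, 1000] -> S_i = 964 + 9*i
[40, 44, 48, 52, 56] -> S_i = 40 + 4*i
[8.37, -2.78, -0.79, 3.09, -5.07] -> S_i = Random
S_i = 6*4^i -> [6, 24, 96, 384, 1536]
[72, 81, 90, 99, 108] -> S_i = 72 + 9*i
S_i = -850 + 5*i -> [-850, -845, -840, -835, -830]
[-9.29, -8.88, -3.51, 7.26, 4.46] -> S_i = Random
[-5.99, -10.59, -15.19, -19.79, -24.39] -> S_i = -5.99 + -4.60*i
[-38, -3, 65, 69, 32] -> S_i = Random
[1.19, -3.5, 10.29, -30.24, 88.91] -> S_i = 1.19*(-2.94)^i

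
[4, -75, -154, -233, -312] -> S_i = 4 + -79*i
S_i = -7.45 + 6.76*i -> [-7.45, -0.69, 6.07, 12.83, 19.59]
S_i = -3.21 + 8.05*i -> [-3.21, 4.84, 12.89, 20.94, 28.99]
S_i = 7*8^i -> [7, 56, 448, 3584, 28672]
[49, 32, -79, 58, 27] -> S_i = Random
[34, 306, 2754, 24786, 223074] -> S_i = 34*9^i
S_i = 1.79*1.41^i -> [1.79, 2.52, 3.56, 5.02, 7.08]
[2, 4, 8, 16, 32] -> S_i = 2*2^i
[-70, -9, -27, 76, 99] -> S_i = Random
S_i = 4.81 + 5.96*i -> [4.81, 10.77, 16.73, 22.69, 28.65]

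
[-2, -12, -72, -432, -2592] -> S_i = -2*6^i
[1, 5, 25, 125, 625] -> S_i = 1*5^i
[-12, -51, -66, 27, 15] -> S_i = Random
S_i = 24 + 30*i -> [24, 54, 84, 114, 144]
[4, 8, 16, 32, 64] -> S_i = 4*2^i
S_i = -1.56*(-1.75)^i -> [-1.56, 2.73, -4.78, 8.36, -14.63]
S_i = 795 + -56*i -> [795, 739, 683, 627, 571]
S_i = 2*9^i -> [2, 18, 162, 1458, 13122]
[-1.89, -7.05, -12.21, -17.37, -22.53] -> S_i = -1.89 + -5.16*i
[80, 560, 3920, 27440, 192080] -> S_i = 80*7^i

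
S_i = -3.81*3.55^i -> [-3.81, -13.53, -48.02, -170.46, -605.12]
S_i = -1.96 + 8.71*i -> [-1.96, 6.75, 15.46, 24.17, 32.88]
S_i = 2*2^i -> [2, 4, 8, 16, 32]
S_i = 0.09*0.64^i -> [0.09, 0.06, 0.04, 0.02, 0.02]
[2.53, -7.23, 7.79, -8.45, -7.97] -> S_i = Random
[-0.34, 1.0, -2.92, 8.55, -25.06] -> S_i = -0.34*(-2.93)^i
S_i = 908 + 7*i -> [908, 915, 922, 929, 936]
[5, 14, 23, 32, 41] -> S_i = 5 + 9*i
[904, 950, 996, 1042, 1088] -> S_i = 904 + 46*i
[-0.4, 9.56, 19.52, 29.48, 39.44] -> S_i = -0.40 + 9.96*i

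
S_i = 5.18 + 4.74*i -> [5.18, 9.92, 14.66, 19.4, 24.14]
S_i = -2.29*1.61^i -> [-2.29, -3.69, -5.94, -9.56, -15.39]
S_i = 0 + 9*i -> [0, 9, 18, 27, 36]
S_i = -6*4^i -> [-6, -24, -96, -384, -1536]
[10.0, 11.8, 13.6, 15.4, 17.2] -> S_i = 10.00 + 1.80*i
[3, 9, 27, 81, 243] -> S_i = 3*3^i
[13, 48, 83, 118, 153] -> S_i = 13 + 35*i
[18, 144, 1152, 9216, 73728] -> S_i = 18*8^i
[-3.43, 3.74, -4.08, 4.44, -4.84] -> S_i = -3.43*(-1.09)^i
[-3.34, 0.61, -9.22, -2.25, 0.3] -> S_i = Random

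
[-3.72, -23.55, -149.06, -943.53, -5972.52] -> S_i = -3.72*6.33^i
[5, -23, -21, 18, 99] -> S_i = Random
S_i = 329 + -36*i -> [329, 293, 257, 221, 185]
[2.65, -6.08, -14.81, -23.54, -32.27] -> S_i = 2.65 + -8.73*i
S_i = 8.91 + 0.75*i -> [8.91, 9.66, 10.41, 11.16, 11.91]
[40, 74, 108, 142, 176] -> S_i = 40 + 34*i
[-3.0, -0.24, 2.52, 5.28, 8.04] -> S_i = -3.00 + 2.76*i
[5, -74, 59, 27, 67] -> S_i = Random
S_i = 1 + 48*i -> [1, 49, 97, 145, 193]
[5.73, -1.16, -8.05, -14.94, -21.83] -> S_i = 5.73 + -6.89*i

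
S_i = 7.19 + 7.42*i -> [7.19, 14.61, 22.03, 29.45, 36.87]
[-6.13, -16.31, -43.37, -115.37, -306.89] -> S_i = -6.13*2.66^i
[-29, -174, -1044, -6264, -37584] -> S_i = -29*6^i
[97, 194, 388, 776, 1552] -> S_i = 97*2^i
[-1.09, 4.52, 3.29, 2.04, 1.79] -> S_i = Random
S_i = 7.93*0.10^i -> [7.93, 0.79, 0.08, 0.01, 0.0]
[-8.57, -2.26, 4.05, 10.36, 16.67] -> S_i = -8.57 + 6.31*i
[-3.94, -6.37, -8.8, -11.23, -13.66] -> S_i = -3.94 + -2.43*i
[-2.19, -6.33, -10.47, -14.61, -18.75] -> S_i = -2.19 + -4.14*i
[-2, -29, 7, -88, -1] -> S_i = Random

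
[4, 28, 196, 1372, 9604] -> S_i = 4*7^i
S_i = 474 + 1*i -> [474, 475, 476, 477, 478]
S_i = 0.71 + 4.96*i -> [0.71, 5.67, 10.63, 15.59, 20.55]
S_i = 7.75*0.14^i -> [7.75, 1.09, 0.15, 0.02, 0.0]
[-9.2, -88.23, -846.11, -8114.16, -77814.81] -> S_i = -9.20*9.59^i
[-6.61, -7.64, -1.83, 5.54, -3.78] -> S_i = Random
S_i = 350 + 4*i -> [350, 354, 358, 362, 366]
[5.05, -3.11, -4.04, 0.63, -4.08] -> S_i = Random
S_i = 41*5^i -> [41, 205, 1025, 5125, 25625]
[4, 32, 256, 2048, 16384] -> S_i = 4*8^i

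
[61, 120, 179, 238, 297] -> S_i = 61 + 59*i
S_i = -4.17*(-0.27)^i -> [-4.17, 1.13, -0.3, 0.08, -0.02]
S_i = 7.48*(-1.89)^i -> [7.48, -14.14, 26.72, -50.5, 95.44]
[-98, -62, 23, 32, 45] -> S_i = Random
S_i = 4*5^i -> [4, 20, 100, 500, 2500]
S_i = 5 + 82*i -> [5, 87, 169, 251, 333]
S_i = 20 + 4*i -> [20, 24, 28, 32, 36]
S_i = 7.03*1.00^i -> [7.03, 7.03, 7.03, 7.03, 7.03]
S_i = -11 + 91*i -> [-11, 80, 171, 262, 353]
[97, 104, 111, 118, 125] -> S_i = 97 + 7*i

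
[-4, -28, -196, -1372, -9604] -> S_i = -4*7^i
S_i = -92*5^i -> [-92, -460, -2300, -11500, -57500]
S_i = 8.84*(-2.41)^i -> [8.84, -21.3, 51.34, -123.74, 298.21]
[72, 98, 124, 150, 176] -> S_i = 72 + 26*i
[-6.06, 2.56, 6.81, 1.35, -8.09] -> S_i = Random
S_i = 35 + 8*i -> [35, 43, 51, 59, 67]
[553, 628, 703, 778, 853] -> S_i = 553 + 75*i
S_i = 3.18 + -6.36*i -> [3.18, -3.18, -9.54, -15.9, -22.26]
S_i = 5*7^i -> [5, 35, 245, 1715, 12005]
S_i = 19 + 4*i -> [19, 23, 27, 31, 35]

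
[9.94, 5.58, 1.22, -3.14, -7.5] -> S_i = 9.94 + -4.36*i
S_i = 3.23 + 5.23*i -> [3.23, 8.46, 13.69, 18.92, 24.15]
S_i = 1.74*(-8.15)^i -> [1.74, -14.18, 115.58, -941.94, 7676.79]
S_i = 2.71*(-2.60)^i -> [2.71, -7.05, 18.32, -47.63, 123.84]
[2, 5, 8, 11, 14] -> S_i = 2 + 3*i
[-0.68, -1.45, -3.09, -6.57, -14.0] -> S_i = -0.68*2.13^i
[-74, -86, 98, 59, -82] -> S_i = Random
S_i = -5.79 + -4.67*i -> [-5.79, -10.46, -15.13, -19.8, -24.47]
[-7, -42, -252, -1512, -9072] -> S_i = -7*6^i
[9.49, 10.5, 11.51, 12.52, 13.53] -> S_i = 9.49 + 1.01*i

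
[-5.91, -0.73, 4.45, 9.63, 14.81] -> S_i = -5.91 + 5.18*i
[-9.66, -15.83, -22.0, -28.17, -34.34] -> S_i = -9.66 + -6.17*i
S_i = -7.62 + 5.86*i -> [-7.62, -1.76, 4.1, 9.96, 15.82]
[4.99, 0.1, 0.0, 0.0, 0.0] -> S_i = 4.99*0.02^i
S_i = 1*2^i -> [1, 2, 4, 8, 16]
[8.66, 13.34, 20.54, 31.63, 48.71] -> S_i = 8.66*1.54^i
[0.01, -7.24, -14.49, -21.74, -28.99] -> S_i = 0.01 + -7.25*i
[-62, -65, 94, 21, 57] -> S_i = Random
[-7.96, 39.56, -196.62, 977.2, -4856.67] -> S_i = -7.96*(-4.97)^i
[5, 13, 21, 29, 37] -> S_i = 5 + 8*i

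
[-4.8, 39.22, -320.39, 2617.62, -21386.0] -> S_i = -4.80*(-8.17)^i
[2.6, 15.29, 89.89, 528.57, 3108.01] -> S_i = 2.60*5.88^i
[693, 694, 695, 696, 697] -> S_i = 693 + 1*i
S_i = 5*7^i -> [5, 35, 245, 1715, 12005]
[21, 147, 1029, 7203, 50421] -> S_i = 21*7^i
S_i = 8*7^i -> [8, 56, 392, 2744, 19208]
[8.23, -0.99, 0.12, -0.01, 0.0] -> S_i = 8.23*(-0.12)^i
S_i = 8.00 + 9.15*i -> [8.0, 17.15, 26.3, 35.45, 44.6]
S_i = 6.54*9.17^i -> [6.54, 59.97, 549.94, 5042.96, 46243.97]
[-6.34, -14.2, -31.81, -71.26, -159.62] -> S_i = -6.34*2.24^i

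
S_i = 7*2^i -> [7, 14, 28, 56, 112]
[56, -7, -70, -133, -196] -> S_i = 56 + -63*i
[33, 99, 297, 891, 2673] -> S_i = 33*3^i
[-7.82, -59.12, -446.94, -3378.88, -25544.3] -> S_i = -7.82*7.56^i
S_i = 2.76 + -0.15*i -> [2.76, 2.61, 2.46, 2.31, 2.16]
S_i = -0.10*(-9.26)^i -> [-0.1, 0.93, -8.57, 79.4, -735.27]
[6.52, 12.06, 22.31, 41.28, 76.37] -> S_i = 6.52*1.85^i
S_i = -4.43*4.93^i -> [-4.43, -21.84, -107.67, -530.82, -2616.93]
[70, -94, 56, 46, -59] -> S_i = Random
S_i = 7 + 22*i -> [7, 29, 51, 73, 95]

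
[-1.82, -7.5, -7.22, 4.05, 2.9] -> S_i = Random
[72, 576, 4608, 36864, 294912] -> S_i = 72*8^i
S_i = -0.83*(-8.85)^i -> [-0.83, 7.35, -65.01, 575.32, -5091.56]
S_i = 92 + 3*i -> [92, 95, 98, 101, 104]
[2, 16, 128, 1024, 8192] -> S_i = 2*8^i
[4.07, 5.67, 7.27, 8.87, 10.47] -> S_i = 4.07 + 1.60*i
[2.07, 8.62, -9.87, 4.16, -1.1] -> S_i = Random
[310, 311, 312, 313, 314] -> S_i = 310 + 1*i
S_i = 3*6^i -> [3, 18, 108, 648, 3888]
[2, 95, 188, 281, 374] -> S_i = 2 + 93*i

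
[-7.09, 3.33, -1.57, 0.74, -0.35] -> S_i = -7.09*(-0.47)^i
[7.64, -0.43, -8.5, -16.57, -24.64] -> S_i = 7.64 + -8.07*i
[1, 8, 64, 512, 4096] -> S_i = 1*8^i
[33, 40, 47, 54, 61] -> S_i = 33 + 7*i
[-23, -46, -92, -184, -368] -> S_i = -23*2^i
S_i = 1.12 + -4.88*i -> [1.12, -3.76, -8.64, -13.52, -18.4]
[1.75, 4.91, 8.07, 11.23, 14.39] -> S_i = 1.75 + 3.16*i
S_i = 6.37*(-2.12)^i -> [6.37, -13.5, 28.63, -60.69, 128.67]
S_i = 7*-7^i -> [7, -49, 343, -2401, 16807]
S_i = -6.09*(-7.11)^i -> [-6.09, 43.3, -307.86, 2188.9, -15563.09]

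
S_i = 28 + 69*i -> [28, 97, 166, 235, 304]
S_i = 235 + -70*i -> [235, 165, 95, 25, -45]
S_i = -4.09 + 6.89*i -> [-4.09, 2.8, 9.69, 16.58, 23.47]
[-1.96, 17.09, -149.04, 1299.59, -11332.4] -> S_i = -1.96*(-8.72)^i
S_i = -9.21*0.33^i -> [-9.21, -3.04, -1.0, -0.33, -0.11]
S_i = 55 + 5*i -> [55, 60, 65, 70, 75]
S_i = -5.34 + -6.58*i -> [-5.34, -11.92, -18.5, -25.08, -31.66]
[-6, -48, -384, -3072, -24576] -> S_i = -6*8^i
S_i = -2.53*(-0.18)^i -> [-2.53, 0.46, -0.08, 0.01, -0.0]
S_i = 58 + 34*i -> [58, 92, 126, 160, 194]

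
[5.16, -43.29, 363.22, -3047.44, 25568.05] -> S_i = 5.16*(-8.39)^i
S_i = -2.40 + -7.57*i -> [-2.4, -9.97, -17.54, -25.11, -32.68]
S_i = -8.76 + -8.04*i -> [-8.76, -16.8, -24.84, -32.88, -40.92]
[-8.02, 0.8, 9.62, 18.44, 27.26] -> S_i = -8.02 + 8.82*i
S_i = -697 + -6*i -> [-697, -703, -709, -715, -721]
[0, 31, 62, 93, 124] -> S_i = 0 + 31*i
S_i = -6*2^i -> [-6, -12, -24, -48, -96]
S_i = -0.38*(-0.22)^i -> [-0.38, 0.08, -0.02, 0.0, -0.0]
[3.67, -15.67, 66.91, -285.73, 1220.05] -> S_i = 3.67*(-4.27)^i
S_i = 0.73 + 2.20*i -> [0.73, 2.93, 5.13, 7.33, 9.53]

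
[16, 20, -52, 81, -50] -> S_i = Random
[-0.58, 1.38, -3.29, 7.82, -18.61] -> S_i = -0.58*(-2.38)^i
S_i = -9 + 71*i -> [-9, 62, 133, 204, 275]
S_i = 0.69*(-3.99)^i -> [0.69, -2.75, 10.98, -43.83, 174.88]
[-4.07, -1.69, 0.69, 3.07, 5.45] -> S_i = -4.07 + 2.38*i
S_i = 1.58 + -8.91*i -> [1.58, -7.33, -16.24, -25.15, -34.06]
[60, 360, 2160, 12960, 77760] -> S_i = 60*6^i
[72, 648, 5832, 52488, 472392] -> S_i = 72*9^i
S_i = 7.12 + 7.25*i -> [7.12, 14.37, 21.62, 28.87, 36.12]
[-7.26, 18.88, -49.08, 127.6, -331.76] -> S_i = -7.26*(-2.60)^i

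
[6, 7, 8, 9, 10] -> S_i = 6 + 1*i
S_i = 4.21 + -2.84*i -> [4.21, 1.37, -1.47, -4.31, -7.15]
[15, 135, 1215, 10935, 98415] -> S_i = 15*9^i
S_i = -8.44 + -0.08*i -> [-8.44, -8.52, -8.6, -8.68, -8.76]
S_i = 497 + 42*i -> [497, 539, 581, 623, 665]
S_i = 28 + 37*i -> [28, 65, 102, 139, 176]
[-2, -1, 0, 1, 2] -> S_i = -2 + 1*i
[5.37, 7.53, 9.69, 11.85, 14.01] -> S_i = 5.37 + 2.16*i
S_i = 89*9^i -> [89, 801, 7209, 64881, 583929]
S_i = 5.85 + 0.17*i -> [5.85, 6.02, 6.19, 6.36, 6.53]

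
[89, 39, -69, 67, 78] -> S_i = Random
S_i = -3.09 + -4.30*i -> [-3.09, -7.39, -11.69, -15.99, -20.29]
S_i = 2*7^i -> [2, 14, 98, 686, 4802]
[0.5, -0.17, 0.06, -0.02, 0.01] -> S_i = 0.50*(-0.34)^i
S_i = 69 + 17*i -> [69, 86, 103, 120, 137]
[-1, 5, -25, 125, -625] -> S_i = -1*-5^i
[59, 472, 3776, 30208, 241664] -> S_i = 59*8^i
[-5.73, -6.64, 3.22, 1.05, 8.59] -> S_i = Random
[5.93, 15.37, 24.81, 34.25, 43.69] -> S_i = 5.93 + 9.44*i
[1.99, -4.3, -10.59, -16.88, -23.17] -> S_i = 1.99 + -6.29*i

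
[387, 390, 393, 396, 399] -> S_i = 387 + 3*i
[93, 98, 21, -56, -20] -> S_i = Random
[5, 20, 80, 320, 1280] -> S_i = 5*4^i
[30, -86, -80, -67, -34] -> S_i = Random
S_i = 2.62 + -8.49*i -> [2.62, -5.87, -14.36, -22.85, -31.34]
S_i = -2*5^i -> [-2, -10, -50, -250, -1250]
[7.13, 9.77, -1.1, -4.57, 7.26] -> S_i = Random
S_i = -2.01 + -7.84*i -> [-2.01, -9.85, -17.69, -25.53, -33.37]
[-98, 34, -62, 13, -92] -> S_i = Random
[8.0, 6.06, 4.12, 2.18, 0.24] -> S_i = 8.00 + -1.94*i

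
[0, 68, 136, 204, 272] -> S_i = 0 + 68*i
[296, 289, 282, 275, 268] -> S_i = 296 + -7*i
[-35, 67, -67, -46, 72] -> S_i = Random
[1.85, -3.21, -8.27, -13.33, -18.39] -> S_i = 1.85 + -5.06*i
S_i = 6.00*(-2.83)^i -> [6.0, -16.98, 48.05, -135.99, 384.85]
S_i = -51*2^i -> [-51, -102, -204, -408, -816]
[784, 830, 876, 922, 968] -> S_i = 784 + 46*i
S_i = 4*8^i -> [4, 32, 256, 2048, 16384]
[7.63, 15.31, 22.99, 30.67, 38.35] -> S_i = 7.63 + 7.68*i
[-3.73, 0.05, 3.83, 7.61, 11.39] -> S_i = -3.73 + 3.78*i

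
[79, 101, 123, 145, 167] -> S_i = 79 + 22*i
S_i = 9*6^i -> [9, 54, 324, 1944, 11664]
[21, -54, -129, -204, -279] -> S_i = 21 + -75*i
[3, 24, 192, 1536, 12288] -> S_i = 3*8^i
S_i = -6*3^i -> [-6, -18, -54, -162, -486]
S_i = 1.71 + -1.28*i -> [1.71, 0.43, -0.85, -2.13, -3.41]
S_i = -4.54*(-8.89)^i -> [-4.54, 40.36, -358.81, 3189.78, -28357.17]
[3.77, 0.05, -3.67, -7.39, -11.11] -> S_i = 3.77 + -3.72*i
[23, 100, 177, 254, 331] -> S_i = 23 + 77*i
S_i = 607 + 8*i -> [607, 615, 623, 631, 639]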